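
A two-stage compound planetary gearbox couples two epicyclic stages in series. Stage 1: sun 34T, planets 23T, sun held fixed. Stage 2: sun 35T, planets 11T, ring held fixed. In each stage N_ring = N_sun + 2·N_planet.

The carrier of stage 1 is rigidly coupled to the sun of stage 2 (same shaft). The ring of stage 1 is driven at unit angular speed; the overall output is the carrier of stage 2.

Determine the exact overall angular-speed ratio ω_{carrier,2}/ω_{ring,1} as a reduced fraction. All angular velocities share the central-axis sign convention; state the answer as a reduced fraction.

350/1311

Stage 1: N_ring = 34 + 2·23 = 80
Stage 1: 34(ω_s−ω_c) = −80(ω_r−ω_c),  ω_s=0, ω_r=1
Stage 1: 34(0−ω_c) = −80(1−ω_c)  ⇒  114ω_c = 80  ⇒  ω_c = 40/57
  ⇒ ω_c¹/ω_r¹ = 40/57
Stage 2: N_ring = 35 + 2·11 = 57
Stage 2: 35(ω_s−ω_c) = −57(ω_r−ω_c),  ω_r=0, ω_s=1
Stage 2: 35(1−ω_c) = −57(0−ω_c)  ⇒  92ω_c = 35  ⇒  ω_c = 35/92
  ⇒ ω_c²/ω_s² = 35/92
Coupling ω_s² = ω_c¹ ⇒ overall = 40/57 × 35/92 = 350/1311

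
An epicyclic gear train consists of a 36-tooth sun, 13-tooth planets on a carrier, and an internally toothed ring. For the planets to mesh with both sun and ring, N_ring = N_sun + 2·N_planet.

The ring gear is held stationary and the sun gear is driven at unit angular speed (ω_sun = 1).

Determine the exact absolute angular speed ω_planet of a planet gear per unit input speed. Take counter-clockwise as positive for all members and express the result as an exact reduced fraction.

-18/13

N_ring = 36 + 2·13 = 62
36(ω_s−ω_c) = −62(ω_r−ω_c),  ω_r=0, ω_s=1
36(1−ω_c) = −62(0−ω_c)  ⇒  98ω_c = 36  ⇒  ω_c = 18/49
sun–planet: 36·(1−18/49) = −13·(ω_p−ω_c)  ⇒  ω_p−ω_c = −(36/13)·(31/49) = -1116/637
ω_p = 18/49 − 1116/637 = -18/13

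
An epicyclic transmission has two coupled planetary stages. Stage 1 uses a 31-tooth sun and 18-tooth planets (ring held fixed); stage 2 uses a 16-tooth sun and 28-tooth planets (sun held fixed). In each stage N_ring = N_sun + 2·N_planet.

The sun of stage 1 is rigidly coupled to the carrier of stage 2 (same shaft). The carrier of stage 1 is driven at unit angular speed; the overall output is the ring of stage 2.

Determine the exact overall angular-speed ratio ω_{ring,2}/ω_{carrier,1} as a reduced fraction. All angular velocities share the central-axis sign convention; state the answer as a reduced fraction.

1078/279

Stage 1: N_ring = 31 + 2·18 = 67
Stage 1: 31(ω_s−ω_c) = −67(ω_r−ω_c),  ω_r=0, ω_c=1
Stage 1: ω_s = 1 − (67/31)(0−1) = 98/31
  ⇒ ω_s¹/ω_c¹ = 98/31
Stage 2: N_ring = 16 + 2·28 = 72
Stage 2: 16(ω_s−ω_c) = −72(ω_r−ω_c),  ω_s=0, ω_c=1
Stage 2: ω_r = 1 − (16/72)(0−1) = 11/9
  ⇒ ω_r²/ω_c² = 11/9
Coupling ω_c² = ω_s¹ ⇒ overall = 98/31 × 11/9 = 1078/279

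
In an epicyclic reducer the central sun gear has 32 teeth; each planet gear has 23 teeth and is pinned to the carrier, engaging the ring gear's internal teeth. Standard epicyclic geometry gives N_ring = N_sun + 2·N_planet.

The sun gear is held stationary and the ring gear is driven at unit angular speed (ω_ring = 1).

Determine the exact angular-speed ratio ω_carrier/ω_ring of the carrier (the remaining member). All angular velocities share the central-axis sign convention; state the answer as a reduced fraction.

39/55

N_ring = 32 + 2·23 = 78
32(ω_s−ω_c) = −78(ω_r−ω_c),  ω_s=0, ω_r=1
32(0−ω_c) = −78(1−ω_c)  ⇒  110ω_c = 78  ⇒  ω_c = 39/55
ω_c/ω_r = 39/55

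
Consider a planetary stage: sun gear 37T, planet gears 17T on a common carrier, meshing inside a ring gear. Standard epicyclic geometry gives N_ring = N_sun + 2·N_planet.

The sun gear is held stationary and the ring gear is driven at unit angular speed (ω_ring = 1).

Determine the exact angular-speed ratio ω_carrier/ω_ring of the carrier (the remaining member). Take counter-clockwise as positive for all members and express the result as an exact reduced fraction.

N_ring = 37 + 2·17 = 71
37(ω_s−ω_c) = −71(ω_r−ω_c),  ω_s=0, ω_r=1
37(0−ω_c) = −71(1−ω_c)  ⇒  108ω_c = 71  ⇒  ω_c = 71/108
ω_c/ω_r = 71/108

71/108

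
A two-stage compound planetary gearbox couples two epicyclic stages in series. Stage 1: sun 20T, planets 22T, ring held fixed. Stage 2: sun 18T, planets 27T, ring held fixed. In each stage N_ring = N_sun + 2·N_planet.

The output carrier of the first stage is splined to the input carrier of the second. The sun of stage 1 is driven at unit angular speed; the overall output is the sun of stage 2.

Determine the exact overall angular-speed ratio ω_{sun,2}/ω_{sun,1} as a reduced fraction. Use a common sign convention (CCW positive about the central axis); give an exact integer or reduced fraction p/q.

25/21

Stage 1: N_ring = 20 + 2·22 = 64
Stage 1: 20(ω_s−ω_c) = −64(ω_r−ω_c),  ω_r=0, ω_s=1
Stage 1: 20(1−ω_c) = −64(0−ω_c)  ⇒  84ω_c = 20  ⇒  ω_c = 5/21
  ⇒ ω_c¹/ω_s¹ = 5/21
Stage 2: N_ring = 18 + 2·27 = 72
Stage 2: 18(ω_s−ω_c) = −72(ω_r−ω_c),  ω_r=0, ω_c=1
Stage 2: ω_s = 1 − (72/18)(0−1) = 5
  ⇒ ω_s²/ω_c² = 5
Coupling ω_c² = ω_c¹ ⇒ overall = 5/21 × 5 = 25/21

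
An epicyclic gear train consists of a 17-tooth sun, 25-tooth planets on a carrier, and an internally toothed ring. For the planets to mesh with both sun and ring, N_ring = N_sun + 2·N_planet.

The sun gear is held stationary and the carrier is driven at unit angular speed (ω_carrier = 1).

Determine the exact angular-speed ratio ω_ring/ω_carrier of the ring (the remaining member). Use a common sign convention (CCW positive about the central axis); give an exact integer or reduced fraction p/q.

N_ring = 17 + 2·25 = 67
17(ω_s−ω_c) = −67(ω_r−ω_c),  ω_s=0, ω_c=1
ω_r = 1 − (17/67)(0−1) = 84/67
ω_r/ω_c = 84/67

84/67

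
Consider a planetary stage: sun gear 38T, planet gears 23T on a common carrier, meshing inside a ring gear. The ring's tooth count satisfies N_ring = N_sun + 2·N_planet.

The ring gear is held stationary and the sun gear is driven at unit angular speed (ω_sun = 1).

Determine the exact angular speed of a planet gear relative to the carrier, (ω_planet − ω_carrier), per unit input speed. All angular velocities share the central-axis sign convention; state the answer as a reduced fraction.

-1596/1403

N_ring = 38 + 2·23 = 84
38(ω_s−ω_c) = −84(ω_r−ω_c),  ω_r=0, ω_s=1
38(1−ω_c) = −84(0−ω_c)  ⇒  122ω_c = 38  ⇒  ω_c = 19/61
sun–planet: 38·(1−19/61) = −23·(ω_p−ω_c)  ⇒  ω_p−ω_c = −(38/23)·(42/61) = -1596/1403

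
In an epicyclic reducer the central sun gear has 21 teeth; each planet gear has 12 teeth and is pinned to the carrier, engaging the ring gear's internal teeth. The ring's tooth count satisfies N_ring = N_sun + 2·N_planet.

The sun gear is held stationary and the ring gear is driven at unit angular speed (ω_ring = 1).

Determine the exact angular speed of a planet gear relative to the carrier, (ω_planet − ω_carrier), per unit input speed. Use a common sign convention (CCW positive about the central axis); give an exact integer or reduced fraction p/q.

105/88

N_ring = 21 + 2·12 = 45
21(ω_s−ω_c) = −45(ω_r−ω_c),  ω_s=0, ω_r=1
21(0−ω_c) = −45(1−ω_c)  ⇒  66ω_c = 45  ⇒  ω_c = 15/22
sun–planet: 21·(0−15/22) = −12·(ω_p−ω_c)  ⇒  ω_p−ω_c = −(21/12)·(-15/22) = 105/88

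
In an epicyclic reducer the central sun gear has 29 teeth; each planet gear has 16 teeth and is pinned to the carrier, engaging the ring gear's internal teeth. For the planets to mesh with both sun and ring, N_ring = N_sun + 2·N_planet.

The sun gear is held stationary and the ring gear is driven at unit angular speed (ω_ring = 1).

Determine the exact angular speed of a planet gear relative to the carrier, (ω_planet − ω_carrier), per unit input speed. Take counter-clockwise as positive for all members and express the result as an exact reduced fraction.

1769/1440

N_ring = 29 + 2·16 = 61
29(ω_s−ω_c) = −61(ω_r−ω_c),  ω_s=0, ω_r=1
29(0−ω_c) = −61(1−ω_c)  ⇒  90ω_c = 61  ⇒  ω_c = 61/90
sun–planet: 29·(0−61/90) = −16·(ω_p−ω_c)  ⇒  ω_p−ω_c = −(29/16)·(-61/90) = 1769/1440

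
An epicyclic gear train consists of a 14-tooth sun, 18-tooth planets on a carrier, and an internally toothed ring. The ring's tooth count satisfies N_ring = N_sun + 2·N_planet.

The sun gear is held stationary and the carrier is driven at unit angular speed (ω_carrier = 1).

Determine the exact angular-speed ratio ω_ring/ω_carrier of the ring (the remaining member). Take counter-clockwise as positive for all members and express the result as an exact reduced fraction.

N_ring = 14 + 2·18 = 50
14(ω_s−ω_c) = −50(ω_r−ω_c),  ω_s=0, ω_c=1
ω_r = 1 − (14/50)(0−1) = 32/25
ω_r/ω_c = 32/25

32/25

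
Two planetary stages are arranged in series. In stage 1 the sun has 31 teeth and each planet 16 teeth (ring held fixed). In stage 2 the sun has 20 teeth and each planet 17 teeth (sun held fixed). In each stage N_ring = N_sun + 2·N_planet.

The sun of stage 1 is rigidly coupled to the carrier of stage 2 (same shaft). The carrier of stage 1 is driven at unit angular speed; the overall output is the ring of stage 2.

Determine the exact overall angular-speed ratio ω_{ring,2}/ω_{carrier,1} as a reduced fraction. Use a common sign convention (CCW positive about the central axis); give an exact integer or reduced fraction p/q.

Stage 1: N_ring = 31 + 2·16 = 63
Stage 1: 31(ω_s−ω_c) = −63(ω_r−ω_c),  ω_r=0, ω_c=1
Stage 1: ω_s = 1 − (63/31)(0−1) = 94/31
  ⇒ ω_s¹/ω_c¹ = 94/31
Stage 2: N_ring = 20 + 2·17 = 54
Stage 2: 20(ω_s−ω_c) = −54(ω_r−ω_c),  ω_s=0, ω_c=1
Stage 2: ω_r = 1 − (20/54)(0−1) = 37/27
  ⇒ ω_r²/ω_c² = 37/27
Coupling ω_c² = ω_s¹ ⇒ overall = 94/31 × 37/27 = 3478/837

3478/837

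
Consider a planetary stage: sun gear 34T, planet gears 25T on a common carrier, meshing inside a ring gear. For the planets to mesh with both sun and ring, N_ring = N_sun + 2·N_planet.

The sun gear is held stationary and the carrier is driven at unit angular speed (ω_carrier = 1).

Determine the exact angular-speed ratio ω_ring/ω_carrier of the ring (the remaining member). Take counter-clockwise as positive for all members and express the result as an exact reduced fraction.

59/42

N_ring = 34 + 2·25 = 84
34(ω_s−ω_c) = −84(ω_r−ω_c),  ω_s=0, ω_c=1
ω_r = 1 − (34/84)(0−1) = 59/42
ω_r/ω_c = 59/42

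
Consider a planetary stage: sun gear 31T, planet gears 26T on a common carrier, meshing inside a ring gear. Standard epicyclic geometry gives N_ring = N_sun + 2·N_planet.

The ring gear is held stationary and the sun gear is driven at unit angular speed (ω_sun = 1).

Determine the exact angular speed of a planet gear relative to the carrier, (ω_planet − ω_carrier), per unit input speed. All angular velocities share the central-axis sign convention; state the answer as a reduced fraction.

-2573/2964

N_ring = 31 + 2·26 = 83
31(ω_s−ω_c) = −83(ω_r−ω_c),  ω_r=0, ω_s=1
31(1−ω_c) = −83(0−ω_c)  ⇒  114ω_c = 31  ⇒  ω_c = 31/114
sun–planet: 31·(1−31/114) = −26·(ω_p−ω_c)  ⇒  ω_p−ω_c = −(31/26)·(83/114) = -2573/2964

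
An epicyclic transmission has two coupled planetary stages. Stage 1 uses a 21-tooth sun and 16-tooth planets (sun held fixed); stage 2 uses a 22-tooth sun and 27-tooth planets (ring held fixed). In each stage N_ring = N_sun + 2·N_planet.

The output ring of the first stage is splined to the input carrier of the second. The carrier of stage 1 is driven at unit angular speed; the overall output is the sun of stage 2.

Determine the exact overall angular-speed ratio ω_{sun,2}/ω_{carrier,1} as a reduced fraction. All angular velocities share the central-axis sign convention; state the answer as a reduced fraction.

3626/583

Stage 1: N_ring = 21 + 2·16 = 53
Stage 1: 21(ω_s−ω_c) = −53(ω_r−ω_c),  ω_s=0, ω_c=1
Stage 1: ω_r = 1 − (21/53)(0−1) = 74/53
  ⇒ ω_r¹/ω_c¹ = 74/53
Stage 2: N_ring = 22 + 2·27 = 76
Stage 2: 22(ω_s−ω_c) = −76(ω_r−ω_c),  ω_r=0, ω_c=1
Stage 2: ω_s = 1 − (76/22)(0−1) = 49/11
  ⇒ ω_s²/ω_c² = 49/11
Coupling ω_c² = ω_r¹ ⇒ overall = 74/53 × 49/11 = 3626/583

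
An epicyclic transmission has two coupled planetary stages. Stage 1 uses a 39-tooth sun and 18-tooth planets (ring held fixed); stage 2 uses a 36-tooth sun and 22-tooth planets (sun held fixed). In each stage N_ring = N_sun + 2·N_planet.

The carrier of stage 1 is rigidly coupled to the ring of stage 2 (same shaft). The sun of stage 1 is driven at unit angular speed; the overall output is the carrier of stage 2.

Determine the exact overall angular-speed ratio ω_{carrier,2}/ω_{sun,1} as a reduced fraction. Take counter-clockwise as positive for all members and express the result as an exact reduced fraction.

130/551

Stage 1: N_ring = 39 + 2·18 = 75
Stage 1: 39(ω_s−ω_c) = −75(ω_r−ω_c),  ω_r=0, ω_s=1
Stage 1: 39(1−ω_c) = −75(0−ω_c)  ⇒  114ω_c = 39  ⇒  ω_c = 13/38
  ⇒ ω_c¹/ω_s¹ = 13/38
Stage 2: N_ring = 36 + 2·22 = 80
Stage 2: 36(ω_s−ω_c) = −80(ω_r−ω_c),  ω_s=0, ω_r=1
Stage 2: 36(0−ω_c) = −80(1−ω_c)  ⇒  116ω_c = 80  ⇒  ω_c = 20/29
  ⇒ ω_c²/ω_r² = 20/29
Coupling ω_r² = ω_c¹ ⇒ overall = 13/38 × 20/29 = 130/551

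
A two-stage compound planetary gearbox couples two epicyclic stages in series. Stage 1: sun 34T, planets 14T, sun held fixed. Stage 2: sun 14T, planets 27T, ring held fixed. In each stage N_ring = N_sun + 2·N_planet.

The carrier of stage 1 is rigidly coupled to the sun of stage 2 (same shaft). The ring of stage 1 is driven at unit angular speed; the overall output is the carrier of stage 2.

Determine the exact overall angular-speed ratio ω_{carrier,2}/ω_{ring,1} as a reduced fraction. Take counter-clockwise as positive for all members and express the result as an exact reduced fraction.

Stage 1: N_ring = 34 + 2·14 = 62
Stage 1: 34(ω_s−ω_c) = −62(ω_r−ω_c),  ω_s=0, ω_r=1
Stage 1: 34(0−ω_c) = −62(1−ω_c)  ⇒  96ω_c = 62  ⇒  ω_c = 31/48
  ⇒ ω_c¹/ω_r¹ = 31/48
Stage 2: N_ring = 14 + 2·27 = 68
Stage 2: 14(ω_s−ω_c) = −68(ω_r−ω_c),  ω_r=0, ω_s=1
Stage 2: 14(1−ω_c) = −68(0−ω_c)  ⇒  82ω_c = 14  ⇒  ω_c = 7/41
  ⇒ ω_c²/ω_s² = 7/41
Coupling ω_s² = ω_c¹ ⇒ overall = 31/48 × 7/41 = 217/1968

217/1968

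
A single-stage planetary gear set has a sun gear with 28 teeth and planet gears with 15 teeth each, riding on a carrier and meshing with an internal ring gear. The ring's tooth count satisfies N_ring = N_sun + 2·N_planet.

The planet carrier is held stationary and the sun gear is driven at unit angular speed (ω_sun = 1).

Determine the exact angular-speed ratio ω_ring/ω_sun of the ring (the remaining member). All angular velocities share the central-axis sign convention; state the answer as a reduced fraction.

N_ring = 28 + 2·15 = 58
28(ω_s−ω_c) = −58(ω_r−ω_c),  ω_c=0, ω_s=1
ω_r = 0 − (28/58)(1−0) = -14/29
ω_r/ω_s = -14/29

-14/29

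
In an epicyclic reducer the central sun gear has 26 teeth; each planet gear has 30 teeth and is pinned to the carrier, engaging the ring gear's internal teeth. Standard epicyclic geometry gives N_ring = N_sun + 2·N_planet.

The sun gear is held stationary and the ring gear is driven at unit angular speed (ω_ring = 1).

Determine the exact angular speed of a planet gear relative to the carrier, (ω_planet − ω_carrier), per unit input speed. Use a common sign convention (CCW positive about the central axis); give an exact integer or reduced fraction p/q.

N_ring = 26 + 2·30 = 86
26(ω_s−ω_c) = −86(ω_r−ω_c),  ω_s=0, ω_r=1
26(0−ω_c) = −86(1−ω_c)  ⇒  112ω_c = 86  ⇒  ω_c = 43/56
sun–planet: 26·(0−43/56) = −30·(ω_p−ω_c)  ⇒  ω_p−ω_c = −(26/30)·(-43/56) = 559/840

559/840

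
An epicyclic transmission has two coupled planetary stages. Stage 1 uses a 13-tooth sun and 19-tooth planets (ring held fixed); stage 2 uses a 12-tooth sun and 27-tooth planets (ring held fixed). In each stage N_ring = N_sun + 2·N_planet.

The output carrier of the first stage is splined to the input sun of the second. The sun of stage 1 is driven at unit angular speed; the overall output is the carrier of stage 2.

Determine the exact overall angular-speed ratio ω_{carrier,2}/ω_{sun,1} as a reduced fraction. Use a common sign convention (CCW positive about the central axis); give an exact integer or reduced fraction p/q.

1/32

Stage 1: N_ring = 13 + 2·19 = 51
Stage 1: 13(ω_s−ω_c) = −51(ω_r−ω_c),  ω_r=0, ω_s=1
Stage 1: 13(1−ω_c) = −51(0−ω_c)  ⇒  64ω_c = 13  ⇒  ω_c = 13/64
  ⇒ ω_c¹/ω_s¹ = 13/64
Stage 2: N_ring = 12 + 2·27 = 66
Stage 2: 12(ω_s−ω_c) = −66(ω_r−ω_c),  ω_r=0, ω_s=1
Stage 2: 12(1−ω_c) = −66(0−ω_c)  ⇒  78ω_c = 12  ⇒  ω_c = 2/13
  ⇒ ω_c²/ω_s² = 2/13
Coupling ω_s² = ω_c¹ ⇒ overall = 13/64 × 2/13 = 1/32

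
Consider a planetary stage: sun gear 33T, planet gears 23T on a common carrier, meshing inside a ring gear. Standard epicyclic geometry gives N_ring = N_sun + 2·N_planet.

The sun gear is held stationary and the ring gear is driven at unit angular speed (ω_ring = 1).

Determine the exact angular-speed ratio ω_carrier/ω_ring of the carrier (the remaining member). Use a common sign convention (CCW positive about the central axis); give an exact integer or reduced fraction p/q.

79/112

N_ring = 33 + 2·23 = 79
33(ω_s−ω_c) = −79(ω_r−ω_c),  ω_s=0, ω_r=1
33(0−ω_c) = −79(1−ω_c)  ⇒  112ω_c = 79  ⇒  ω_c = 79/112
ω_c/ω_r = 79/112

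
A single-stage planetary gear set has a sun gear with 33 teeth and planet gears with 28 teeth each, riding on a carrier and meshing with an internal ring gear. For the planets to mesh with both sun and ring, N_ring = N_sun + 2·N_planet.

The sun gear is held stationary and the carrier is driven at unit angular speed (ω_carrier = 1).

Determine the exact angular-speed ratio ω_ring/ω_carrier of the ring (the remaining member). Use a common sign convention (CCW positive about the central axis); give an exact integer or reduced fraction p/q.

122/89

N_ring = 33 + 2·28 = 89
33(ω_s−ω_c) = −89(ω_r−ω_c),  ω_s=0, ω_c=1
ω_r = 1 − (33/89)(0−1) = 122/89
ω_r/ω_c = 122/89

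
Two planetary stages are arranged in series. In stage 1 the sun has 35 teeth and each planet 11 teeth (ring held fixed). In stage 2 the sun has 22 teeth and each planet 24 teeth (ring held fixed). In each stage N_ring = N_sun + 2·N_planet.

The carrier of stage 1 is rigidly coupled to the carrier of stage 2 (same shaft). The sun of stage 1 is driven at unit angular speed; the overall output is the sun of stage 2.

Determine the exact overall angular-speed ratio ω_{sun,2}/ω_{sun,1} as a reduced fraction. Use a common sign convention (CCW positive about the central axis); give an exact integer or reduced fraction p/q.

Stage 1: N_ring = 35 + 2·11 = 57
Stage 1: 35(ω_s−ω_c) = −57(ω_r−ω_c),  ω_r=0, ω_s=1
Stage 1: 35(1−ω_c) = −57(0−ω_c)  ⇒  92ω_c = 35  ⇒  ω_c = 35/92
  ⇒ ω_c¹/ω_s¹ = 35/92
Stage 2: N_ring = 22 + 2·24 = 70
Stage 2: 22(ω_s−ω_c) = −70(ω_r−ω_c),  ω_r=0, ω_c=1
Stage 2: ω_s = 1 − (70/22)(0−1) = 46/11
  ⇒ ω_s²/ω_c² = 46/11
Coupling ω_c² = ω_c¹ ⇒ overall = 35/92 × 46/11 = 35/22

35/22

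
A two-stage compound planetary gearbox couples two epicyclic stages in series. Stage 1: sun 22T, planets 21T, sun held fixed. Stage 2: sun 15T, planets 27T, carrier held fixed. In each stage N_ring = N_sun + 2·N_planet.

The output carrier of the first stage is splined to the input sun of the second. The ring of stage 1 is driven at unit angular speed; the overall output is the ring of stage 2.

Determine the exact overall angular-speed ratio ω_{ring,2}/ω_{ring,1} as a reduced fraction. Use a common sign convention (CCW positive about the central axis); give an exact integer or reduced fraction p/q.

-160/989

Stage 1: N_ring = 22 + 2·21 = 64
Stage 1: 22(ω_s−ω_c) = −64(ω_r−ω_c),  ω_s=0, ω_r=1
Stage 1: 22(0−ω_c) = −64(1−ω_c)  ⇒  86ω_c = 64  ⇒  ω_c = 32/43
  ⇒ ω_c¹/ω_r¹ = 32/43
Stage 2: N_ring = 15 + 2·27 = 69
Stage 2: 15(ω_s−ω_c) = −69(ω_r−ω_c),  ω_c=0, ω_s=1
Stage 2: ω_r = 0 − (15/69)(1−0) = -5/23
  ⇒ ω_r²/ω_s² = -5/23
Coupling ω_s² = ω_c¹ ⇒ overall = 32/43 × -5/23 = -160/989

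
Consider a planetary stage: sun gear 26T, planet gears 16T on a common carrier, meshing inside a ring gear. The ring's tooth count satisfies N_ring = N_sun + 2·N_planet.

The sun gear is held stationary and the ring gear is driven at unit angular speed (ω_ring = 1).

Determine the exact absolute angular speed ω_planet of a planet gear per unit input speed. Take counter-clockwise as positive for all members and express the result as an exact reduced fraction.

29/16

N_ring = 26 + 2·16 = 58
26(ω_s−ω_c) = −58(ω_r−ω_c),  ω_s=0, ω_r=1
26(0−ω_c) = −58(1−ω_c)  ⇒  84ω_c = 58  ⇒  ω_c = 29/42
sun–planet: 26·(0−29/42) = −16·(ω_p−ω_c)  ⇒  ω_p−ω_c = −(26/16)·(-29/42) = 377/336
ω_p = 29/42 + 377/336 = 29/16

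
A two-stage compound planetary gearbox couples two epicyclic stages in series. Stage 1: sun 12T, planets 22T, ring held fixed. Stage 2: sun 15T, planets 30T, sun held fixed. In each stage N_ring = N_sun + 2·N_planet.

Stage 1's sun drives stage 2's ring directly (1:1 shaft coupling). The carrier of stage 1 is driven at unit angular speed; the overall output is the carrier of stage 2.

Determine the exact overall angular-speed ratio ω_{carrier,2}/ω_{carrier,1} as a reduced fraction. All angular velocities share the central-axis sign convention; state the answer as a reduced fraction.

Stage 1: N_ring = 12 + 2·22 = 56
Stage 1: 12(ω_s−ω_c) = −56(ω_r−ω_c),  ω_r=0, ω_c=1
Stage 1: ω_s = 1 − (56/12)(0−1) = 17/3
  ⇒ ω_s¹/ω_c¹ = 17/3
Stage 2: N_ring = 15 + 2·30 = 75
Stage 2: 15(ω_s−ω_c) = −75(ω_r−ω_c),  ω_s=0, ω_r=1
Stage 2: 15(0−ω_c) = −75(1−ω_c)  ⇒  90ω_c = 75  ⇒  ω_c = 5/6
  ⇒ ω_c²/ω_r² = 5/6
Coupling ω_r² = ω_s¹ ⇒ overall = 17/3 × 5/6 = 85/18

85/18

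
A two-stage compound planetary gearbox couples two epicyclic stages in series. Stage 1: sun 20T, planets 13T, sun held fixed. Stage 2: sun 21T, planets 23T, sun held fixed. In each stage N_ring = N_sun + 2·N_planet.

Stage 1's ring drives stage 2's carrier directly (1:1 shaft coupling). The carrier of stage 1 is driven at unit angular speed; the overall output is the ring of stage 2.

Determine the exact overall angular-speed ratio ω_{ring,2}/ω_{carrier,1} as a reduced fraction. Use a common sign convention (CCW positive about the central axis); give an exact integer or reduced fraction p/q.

2904/1541

Stage 1: N_ring = 20 + 2·13 = 46
Stage 1: 20(ω_s−ω_c) = −46(ω_r−ω_c),  ω_s=0, ω_c=1
Stage 1: ω_r = 1 − (20/46)(0−1) = 33/23
  ⇒ ω_r¹/ω_c¹ = 33/23
Stage 2: N_ring = 21 + 2·23 = 67
Stage 2: 21(ω_s−ω_c) = −67(ω_r−ω_c),  ω_s=0, ω_c=1
Stage 2: ω_r = 1 − (21/67)(0−1) = 88/67
  ⇒ ω_r²/ω_c² = 88/67
Coupling ω_c² = ω_r¹ ⇒ overall = 33/23 × 88/67 = 2904/1541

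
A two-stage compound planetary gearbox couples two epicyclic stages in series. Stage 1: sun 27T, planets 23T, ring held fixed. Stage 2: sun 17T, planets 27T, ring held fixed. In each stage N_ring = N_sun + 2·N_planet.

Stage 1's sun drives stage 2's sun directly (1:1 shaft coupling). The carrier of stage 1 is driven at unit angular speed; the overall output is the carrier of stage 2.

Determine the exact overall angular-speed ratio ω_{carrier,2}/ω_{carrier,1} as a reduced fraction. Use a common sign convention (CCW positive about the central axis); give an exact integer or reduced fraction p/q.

Stage 1: N_ring = 27 + 2·23 = 73
Stage 1: 27(ω_s−ω_c) = −73(ω_r−ω_c),  ω_r=0, ω_c=1
Stage 1: ω_s = 1 − (73/27)(0−1) = 100/27
  ⇒ ω_s¹/ω_c¹ = 100/27
Stage 2: N_ring = 17 + 2·27 = 71
Stage 2: 17(ω_s−ω_c) = −71(ω_r−ω_c),  ω_r=0, ω_s=1
Stage 2: 17(1−ω_c) = −71(0−ω_c)  ⇒  88ω_c = 17  ⇒  ω_c = 17/88
  ⇒ ω_c²/ω_s² = 17/88
Coupling ω_s² = ω_s¹ ⇒ overall = 100/27 × 17/88 = 425/594

425/594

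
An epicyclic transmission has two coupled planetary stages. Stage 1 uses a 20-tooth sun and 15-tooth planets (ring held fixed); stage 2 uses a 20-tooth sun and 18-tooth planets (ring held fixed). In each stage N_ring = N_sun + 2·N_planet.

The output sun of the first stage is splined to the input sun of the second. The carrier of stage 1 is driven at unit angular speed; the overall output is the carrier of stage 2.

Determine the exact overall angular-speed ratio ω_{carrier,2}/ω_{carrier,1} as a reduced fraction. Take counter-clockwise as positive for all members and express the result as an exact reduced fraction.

Stage 1: N_ring = 20 + 2·15 = 50
Stage 1: 20(ω_s−ω_c) = −50(ω_r−ω_c),  ω_r=0, ω_c=1
Stage 1: ω_s = 1 − (50/20)(0−1) = 7/2
  ⇒ ω_s¹/ω_c¹ = 7/2
Stage 2: N_ring = 20 + 2·18 = 56
Stage 2: 20(ω_s−ω_c) = −56(ω_r−ω_c),  ω_r=0, ω_s=1
Stage 2: 20(1−ω_c) = −56(0−ω_c)  ⇒  76ω_c = 20  ⇒  ω_c = 5/19
  ⇒ ω_c²/ω_s² = 5/19
Coupling ω_s² = ω_s¹ ⇒ overall = 7/2 × 5/19 = 35/38

35/38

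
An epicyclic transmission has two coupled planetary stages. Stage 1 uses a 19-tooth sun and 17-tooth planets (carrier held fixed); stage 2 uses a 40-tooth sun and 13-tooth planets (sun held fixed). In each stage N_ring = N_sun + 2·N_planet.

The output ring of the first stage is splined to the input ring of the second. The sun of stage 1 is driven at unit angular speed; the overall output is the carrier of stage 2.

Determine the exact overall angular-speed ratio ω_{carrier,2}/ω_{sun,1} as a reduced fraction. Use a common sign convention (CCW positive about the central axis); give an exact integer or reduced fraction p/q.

Stage 1: N_ring = 19 + 2·17 = 53
Stage 1: 19(ω_s−ω_c) = −53(ω_r−ω_c),  ω_c=0, ω_s=1
Stage 1: ω_r = 0 − (19/53)(1−0) = -19/53
  ⇒ ω_r¹/ω_s¹ = -19/53
Stage 2: N_ring = 40 + 2·13 = 66
Stage 2: 40(ω_s−ω_c) = −66(ω_r−ω_c),  ω_s=0, ω_r=1
Stage 2: 40(0−ω_c) = −66(1−ω_c)  ⇒  106ω_c = 66  ⇒  ω_c = 33/53
  ⇒ ω_c²/ω_r² = 33/53
Coupling ω_r² = ω_r¹ ⇒ overall = -19/53 × 33/53 = -627/2809

-627/2809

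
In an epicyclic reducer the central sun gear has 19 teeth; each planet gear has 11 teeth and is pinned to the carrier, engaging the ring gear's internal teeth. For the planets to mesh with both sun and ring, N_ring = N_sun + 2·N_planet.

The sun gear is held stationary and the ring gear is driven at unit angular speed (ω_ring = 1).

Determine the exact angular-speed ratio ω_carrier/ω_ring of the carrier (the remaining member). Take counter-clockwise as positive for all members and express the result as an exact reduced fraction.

N_ring = 19 + 2·11 = 41
19(ω_s−ω_c) = −41(ω_r−ω_c),  ω_s=0, ω_r=1
19(0−ω_c) = −41(1−ω_c)  ⇒  60ω_c = 41  ⇒  ω_c = 41/60
ω_c/ω_r = 41/60

41/60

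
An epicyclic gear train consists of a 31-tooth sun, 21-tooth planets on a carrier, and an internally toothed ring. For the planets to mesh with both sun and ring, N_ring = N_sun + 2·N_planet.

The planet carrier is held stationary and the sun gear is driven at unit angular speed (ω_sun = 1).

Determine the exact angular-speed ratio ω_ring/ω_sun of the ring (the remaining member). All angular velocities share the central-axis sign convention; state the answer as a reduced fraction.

N_ring = 31 + 2·21 = 73
31(ω_s−ω_c) = −73(ω_r−ω_c),  ω_c=0, ω_s=1
ω_r = 0 − (31/73)(1−0) = -31/73
ω_r/ω_s = -31/73

-31/73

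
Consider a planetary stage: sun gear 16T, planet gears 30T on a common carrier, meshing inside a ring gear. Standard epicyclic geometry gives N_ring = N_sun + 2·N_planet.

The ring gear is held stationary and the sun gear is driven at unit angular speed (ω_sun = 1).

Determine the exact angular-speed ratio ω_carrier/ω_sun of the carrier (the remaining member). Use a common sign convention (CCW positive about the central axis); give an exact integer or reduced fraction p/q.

4/23

N_ring = 16 + 2·30 = 76
16(ω_s−ω_c) = −76(ω_r−ω_c),  ω_r=0, ω_s=1
16(1−ω_c) = −76(0−ω_c)  ⇒  92ω_c = 16  ⇒  ω_c = 4/23
ω_c/ω_s = 4/23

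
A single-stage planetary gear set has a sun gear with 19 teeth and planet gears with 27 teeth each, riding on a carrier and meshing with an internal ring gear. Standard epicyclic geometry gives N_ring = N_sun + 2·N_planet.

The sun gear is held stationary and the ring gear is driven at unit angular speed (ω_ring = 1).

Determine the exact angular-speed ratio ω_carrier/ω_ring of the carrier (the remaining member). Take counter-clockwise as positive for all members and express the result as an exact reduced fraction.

73/92

N_ring = 19 + 2·27 = 73
19(ω_s−ω_c) = −73(ω_r−ω_c),  ω_s=0, ω_r=1
19(0−ω_c) = −73(1−ω_c)  ⇒  92ω_c = 73  ⇒  ω_c = 73/92
ω_c/ω_r = 73/92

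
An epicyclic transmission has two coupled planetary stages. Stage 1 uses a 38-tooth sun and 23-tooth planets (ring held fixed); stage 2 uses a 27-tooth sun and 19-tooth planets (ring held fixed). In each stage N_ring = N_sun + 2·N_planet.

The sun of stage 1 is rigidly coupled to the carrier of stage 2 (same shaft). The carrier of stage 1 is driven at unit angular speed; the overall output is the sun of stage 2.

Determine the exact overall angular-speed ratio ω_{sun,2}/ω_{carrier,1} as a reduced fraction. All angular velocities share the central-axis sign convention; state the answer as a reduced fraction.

Stage 1: N_ring = 38 + 2·23 = 84
Stage 1: 38(ω_s−ω_c) = −84(ω_r−ω_c),  ω_r=0, ω_c=1
Stage 1: ω_s = 1 − (84/38)(0−1) = 61/19
  ⇒ ω_s¹/ω_c¹ = 61/19
Stage 2: N_ring = 27 + 2·19 = 65
Stage 2: 27(ω_s−ω_c) = −65(ω_r−ω_c),  ω_r=0, ω_c=1
Stage 2: ω_s = 1 − (65/27)(0−1) = 92/27
  ⇒ ω_s²/ω_c² = 92/27
Coupling ω_c² = ω_s¹ ⇒ overall = 61/19 × 92/27 = 5612/513

5612/513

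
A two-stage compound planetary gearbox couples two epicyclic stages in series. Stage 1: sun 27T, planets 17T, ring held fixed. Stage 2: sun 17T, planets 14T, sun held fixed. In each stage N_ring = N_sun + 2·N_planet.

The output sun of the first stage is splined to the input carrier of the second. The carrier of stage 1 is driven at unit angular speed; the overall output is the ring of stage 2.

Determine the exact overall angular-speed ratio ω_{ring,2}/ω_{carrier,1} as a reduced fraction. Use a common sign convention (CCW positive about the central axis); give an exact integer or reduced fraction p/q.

5456/1215

Stage 1: N_ring = 27 + 2·17 = 61
Stage 1: 27(ω_s−ω_c) = −61(ω_r−ω_c),  ω_r=0, ω_c=1
Stage 1: ω_s = 1 − (61/27)(0−1) = 88/27
  ⇒ ω_s¹/ω_c¹ = 88/27
Stage 2: N_ring = 17 + 2·14 = 45
Stage 2: 17(ω_s−ω_c) = −45(ω_r−ω_c),  ω_s=0, ω_c=1
Stage 2: ω_r = 1 − (17/45)(0−1) = 62/45
  ⇒ ω_r²/ω_c² = 62/45
Coupling ω_c² = ω_s¹ ⇒ overall = 88/27 × 62/45 = 5456/1215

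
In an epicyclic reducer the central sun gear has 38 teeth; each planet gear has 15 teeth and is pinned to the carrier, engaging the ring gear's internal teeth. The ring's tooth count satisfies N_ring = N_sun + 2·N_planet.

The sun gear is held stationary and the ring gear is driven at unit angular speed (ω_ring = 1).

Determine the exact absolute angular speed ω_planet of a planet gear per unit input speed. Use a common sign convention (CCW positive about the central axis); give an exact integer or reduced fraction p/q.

34/15

N_ring = 38 + 2·15 = 68
38(ω_s−ω_c) = −68(ω_r−ω_c),  ω_s=0, ω_r=1
38(0−ω_c) = −68(1−ω_c)  ⇒  106ω_c = 68  ⇒  ω_c = 34/53
sun–planet: 38·(0−34/53) = −15·(ω_p−ω_c)  ⇒  ω_p−ω_c = −(38/15)·(-34/53) = 1292/795
ω_p = 34/53 + 1292/795 = 34/15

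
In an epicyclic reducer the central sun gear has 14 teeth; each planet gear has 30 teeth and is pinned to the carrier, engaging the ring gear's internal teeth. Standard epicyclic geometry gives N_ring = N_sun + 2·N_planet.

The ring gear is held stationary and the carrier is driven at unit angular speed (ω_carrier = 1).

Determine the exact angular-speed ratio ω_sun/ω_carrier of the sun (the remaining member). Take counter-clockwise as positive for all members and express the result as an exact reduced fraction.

N_ring = 14 + 2·30 = 74
14(ω_s−ω_c) = −74(ω_r−ω_c),  ω_r=0, ω_c=1
ω_s = 1 − (74/14)(0−1) = 44/7
ω_s/ω_c = 44/7

44/7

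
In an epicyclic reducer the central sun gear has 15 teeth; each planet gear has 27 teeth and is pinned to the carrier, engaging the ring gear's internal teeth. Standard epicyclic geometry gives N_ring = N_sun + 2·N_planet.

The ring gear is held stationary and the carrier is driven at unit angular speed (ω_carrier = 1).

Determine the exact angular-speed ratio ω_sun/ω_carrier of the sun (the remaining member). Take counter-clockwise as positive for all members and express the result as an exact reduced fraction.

N_ring = 15 + 2·27 = 69
15(ω_s−ω_c) = −69(ω_r−ω_c),  ω_r=0, ω_c=1
ω_s = 1 − (69/15)(0−1) = 28/5
ω_s/ω_c = 28/5

28/5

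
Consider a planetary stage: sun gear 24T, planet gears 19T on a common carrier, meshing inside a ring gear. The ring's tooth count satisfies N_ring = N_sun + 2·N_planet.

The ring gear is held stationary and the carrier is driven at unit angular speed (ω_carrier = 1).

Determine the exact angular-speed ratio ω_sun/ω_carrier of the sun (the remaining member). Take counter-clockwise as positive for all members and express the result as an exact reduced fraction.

43/12

N_ring = 24 + 2·19 = 62
24(ω_s−ω_c) = −62(ω_r−ω_c),  ω_r=0, ω_c=1
ω_s = 1 − (62/24)(0−1) = 43/12
ω_s/ω_c = 43/12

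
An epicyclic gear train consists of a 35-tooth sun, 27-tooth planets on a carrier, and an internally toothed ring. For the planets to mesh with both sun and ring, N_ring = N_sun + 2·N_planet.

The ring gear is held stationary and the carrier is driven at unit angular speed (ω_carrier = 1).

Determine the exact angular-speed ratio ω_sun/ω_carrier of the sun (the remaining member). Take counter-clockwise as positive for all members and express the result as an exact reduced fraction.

124/35

N_ring = 35 + 2·27 = 89
35(ω_s−ω_c) = −89(ω_r−ω_c),  ω_r=0, ω_c=1
ω_s = 1 − (89/35)(0−1) = 124/35
ω_s/ω_c = 124/35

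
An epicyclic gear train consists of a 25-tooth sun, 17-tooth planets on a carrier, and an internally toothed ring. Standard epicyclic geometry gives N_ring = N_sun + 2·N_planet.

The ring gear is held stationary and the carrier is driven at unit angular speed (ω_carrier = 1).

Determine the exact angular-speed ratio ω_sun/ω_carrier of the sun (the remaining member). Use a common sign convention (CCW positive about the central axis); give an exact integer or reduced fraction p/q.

N_ring = 25 + 2·17 = 59
25(ω_s−ω_c) = −59(ω_r−ω_c),  ω_r=0, ω_c=1
ω_s = 1 − (59/25)(0−1) = 84/25
ω_s/ω_c = 84/25

84/25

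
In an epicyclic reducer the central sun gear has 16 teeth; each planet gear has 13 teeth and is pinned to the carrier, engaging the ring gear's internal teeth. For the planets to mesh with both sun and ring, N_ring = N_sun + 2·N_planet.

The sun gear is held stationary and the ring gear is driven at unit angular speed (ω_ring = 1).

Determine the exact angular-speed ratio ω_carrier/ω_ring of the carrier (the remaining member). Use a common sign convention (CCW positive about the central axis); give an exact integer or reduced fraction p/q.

N_ring = 16 + 2·13 = 42
16(ω_s−ω_c) = −42(ω_r−ω_c),  ω_s=0, ω_r=1
16(0−ω_c) = −42(1−ω_c)  ⇒  58ω_c = 42  ⇒  ω_c = 21/29
ω_c/ω_r = 21/29

21/29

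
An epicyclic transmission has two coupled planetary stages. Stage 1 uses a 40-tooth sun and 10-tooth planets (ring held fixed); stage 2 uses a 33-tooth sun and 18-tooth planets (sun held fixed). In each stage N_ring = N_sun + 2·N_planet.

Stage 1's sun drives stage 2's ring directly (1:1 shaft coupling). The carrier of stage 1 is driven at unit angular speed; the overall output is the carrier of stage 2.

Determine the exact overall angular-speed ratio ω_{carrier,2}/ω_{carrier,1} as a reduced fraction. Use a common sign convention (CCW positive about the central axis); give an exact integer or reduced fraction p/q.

Stage 1: N_ring = 40 + 2·10 = 60
Stage 1: 40(ω_s−ω_c) = −60(ω_r−ω_c),  ω_r=0, ω_c=1
Stage 1: ω_s = 1 − (60/40)(0−1) = 5/2
  ⇒ ω_s¹/ω_c¹ = 5/2
Stage 2: N_ring = 33 + 2·18 = 69
Stage 2: 33(ω_s−ω_c) = −69(ω_r−ω_c),  ω_s=0, ω_r=1
Stage 2: 33(0−ω_c) = −69(1−ω_c)  ⇒  102ω_c = 69  ⇒  ω_c = 23/34
  ⇒ ω_c²/ω_r² = 23/34
Coupling ω_r² = ω_s¹ ⇒ overall = 5/2 × 23/34 = 115/68

115/68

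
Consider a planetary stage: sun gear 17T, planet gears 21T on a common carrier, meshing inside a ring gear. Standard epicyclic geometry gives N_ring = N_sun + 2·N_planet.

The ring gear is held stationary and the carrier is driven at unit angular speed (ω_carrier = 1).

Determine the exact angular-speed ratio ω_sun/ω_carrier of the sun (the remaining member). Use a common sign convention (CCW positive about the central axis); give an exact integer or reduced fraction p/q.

N_ring = 17 + 2·21 = 59
17(ω_s−ω_c) = −59(ω_r−ω_c),  ω_r=0, ω_c=1
ω_s = 1 − (59/17)(0−1) = 76/17
ω_s/ω_c = 76/17

76/17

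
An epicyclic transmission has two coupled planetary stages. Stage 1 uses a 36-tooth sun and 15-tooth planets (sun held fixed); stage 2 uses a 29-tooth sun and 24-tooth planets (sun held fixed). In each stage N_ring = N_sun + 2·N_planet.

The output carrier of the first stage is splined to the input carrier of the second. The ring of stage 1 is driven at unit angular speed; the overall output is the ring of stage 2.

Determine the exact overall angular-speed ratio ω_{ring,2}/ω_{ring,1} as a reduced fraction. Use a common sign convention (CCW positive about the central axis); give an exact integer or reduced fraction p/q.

106/119

Stage 1: N_ring = 36 + 2·15 = 66
Stage 1: 36(ω_s−ω_c) = −66(ω_r−ω_c),  ω_s=0, ω_r=1
Stage 1: 36(0−ω_c) = −66(1−ω_c)  ⇒  102ω_c = 66  ⇒  ω_c = 11/17
  ⇒ ω_c¹/ω_r¹ = 11/17
Stage 2: N_ring = 29 + 2·24 = 77
Stage 2: 29(ω_s−ω_c) = −77(ω_r−ω_c),  ω_s=0, ω_c=1
Stage 2: ω_r = 1 − (29/77)(0−1) = 106/77
  ⇒ ω_r²/ω_c² = 106/77
Coupling ω_c² = ω_c¹ ⇒ overall = 11/17 × 106/77 = 106/119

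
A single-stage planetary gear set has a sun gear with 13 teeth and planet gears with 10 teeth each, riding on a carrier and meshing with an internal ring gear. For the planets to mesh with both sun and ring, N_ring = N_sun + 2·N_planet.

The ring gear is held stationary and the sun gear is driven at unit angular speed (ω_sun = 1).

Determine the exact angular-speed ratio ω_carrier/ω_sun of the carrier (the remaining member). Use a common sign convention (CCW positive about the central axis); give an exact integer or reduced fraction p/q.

13/46

N_ring = 13 + 2·10 = 33
13(ω_s−ω_c) = −33(ω_r−ω_c),  ω_r=0, ω_s=1
13(1−ω_c) = −33(0−ω_c)  ⇒  46ω_c = 13  ⇒  ω_c = 13/46
ω_c/ω_s = 13/46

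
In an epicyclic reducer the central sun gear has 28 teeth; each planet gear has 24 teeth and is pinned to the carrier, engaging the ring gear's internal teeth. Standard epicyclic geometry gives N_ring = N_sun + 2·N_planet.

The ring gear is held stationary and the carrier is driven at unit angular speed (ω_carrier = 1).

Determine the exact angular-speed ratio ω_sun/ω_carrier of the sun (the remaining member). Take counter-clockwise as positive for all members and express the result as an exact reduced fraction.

26/7

N_ring = 28 + 2·24 = 76
28(ω_s−ω_c) = −76(ω_r−ω_c),  ω_r=0, ω_c=1
ω_s = 1 − (76/28)(0−1) = 26/7
ω_s/ω_c = 26/7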